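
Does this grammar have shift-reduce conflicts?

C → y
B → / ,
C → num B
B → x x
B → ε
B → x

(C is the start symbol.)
Augment with C' → C and build the canonical LR(0) collection (I0 = CLOSURE({[C' → . C]}), then GOTO on every symbol after a dot until no new states appear). It has 9 states:
  I0: { [C → . num B], [C → . y], [C' → . C] }  — shift
  I1: { [C' → C .] }  — accept
  I2: { [B → . / ,], [B → . x x], [B → . x], [B → .], [C → num . B] }  — shift, reduce
  I3: { [C → y .] }  — reduce
  I4: { [B → / . ,] }  — shift
  I5: { [C → num B .] }  — reduce
  I6: { [B → x . x], [B → x .] }  — shift, reduce
  I7: { [B → x x .] }  — reduce
  I8: { [B → / , .] }  — reduce

I2 contains reduce item [B → .] and shift items [B → . / ,], [B → . x], [B → . x x] — shift-reduce conflict.
I6 contains reduce item [B → x .] and shift item [B → x . x] — shift-reduce conflict.

Answer: Yes — I2: [B → .] vs [B → . / ,]; I6: [B → x .] vs [B → x . x]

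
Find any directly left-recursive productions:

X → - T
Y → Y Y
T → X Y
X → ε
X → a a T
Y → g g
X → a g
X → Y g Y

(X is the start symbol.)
Direct left recursion occurs when N → N α for some non-terminal N (the right-hand side begins with the left-hand side itself).

X → - T: starts with '-'
Y → Y Y: LEFT RECURSIVE (starts with Y)
T → X Y: starts with X
X → ε: starts with ε
X → a a T: starts with a
Y → g g: starts with g
X → a g: starts with a
X → Y g Y: starts with Y

The grammar has direct left recursion on: Y.

Answer: Yes, Y is left-recursive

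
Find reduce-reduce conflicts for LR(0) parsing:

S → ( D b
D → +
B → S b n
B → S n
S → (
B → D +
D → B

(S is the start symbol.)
A reduce-reduce conflict occurs when an LR(0) state has two complete items [A → α .] and [B → β .] — both call for a reduction, and with no lookahead the parser cannot choose between them.

Augment with S' → S and build the canonical LR(0) collection (I0 = CLOSURE({[S' → . S]}), then GOTO on every symbol after a dot until no new states appear). It has 12 states:
  I0: { [S → . ( D b], [S → . (], [S' → . S] }  — shift
  I1: { [B → . D +], [B → . S b n], [B → . S n], [D → . +], [D → . B], [S → ( . D b], [S → ( .], [S → . ( D b], [S → . (] }  — shift, reduce
  I2: { [S' → S .] }  — accept
  I3: { [D → + .] }  — reduce
  I4: { [D → B .] }  — reduce
  I5: { [B → D . +], [S → ( D . b] }  — shift
  I6: { [B → S . b n], [B → S . n] }  — shift
  I7: { [B → S b . n] }  — shift
  I8: { [B → S n .] }  — reduce
  I9: { [B → S b n .] }  — reduce
  I10: { [B → D + .] }  — reduce
  I11: { [S → ( D b .] }  — reduce

No state contains more than one complete item.

Answer: No reduce-reduce conflicts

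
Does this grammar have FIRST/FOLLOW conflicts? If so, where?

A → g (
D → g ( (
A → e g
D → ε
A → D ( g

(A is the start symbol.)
No FIRST/FOLLOW conflicts.

A FIRST/FOLLOW conflict occurs when a non-terminal N has a nullable alternative N → β (β ⇒* ε) and another alternative N → α with FIRST(α) ∩ FOLLOW(N) ≠ ∅: on such a lookahead the parser cannot decide between expanding α and letting N vanish via β.

Nullable non-terminals: D.

D: nullable alternative(s) D → ε; FOLLOW(D) = { '(' }
  D → g ( (: FIRST \ {ε} = { 'g' } — disjoint from FOLLOW(D)
  D → ε: FIRST \ {ε} = { } — this is the only nullable alternative, skip

A has no nullable alternative, so no FIRST/FOLLOW check is needed there.

No FIRST/FOLLOW conflicts found.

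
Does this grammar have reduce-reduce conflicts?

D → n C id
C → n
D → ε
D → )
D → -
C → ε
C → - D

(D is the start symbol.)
No reduce-reduce conflicts

Augment with D' → D and build the canonical LR(0) collection (I0 = CLOSURE({[D' → . D]}), then GOTO on every symbol after a dot until no new states appear). It has 10 states:
  I0: { [D → . )], [D → . -], [D → . n C id], [D → .], [D' → . D] }  — shift, reduce
  I1: { [D → ) .] }  — reduce
  I2: { [D → - .] }  — reduce
  I3: { [D' → D .] }  — accept
  I4: { [C → . - D], [C → . n], [C → .], [D → n . C id] }  — shift, reduce
  I5: { [C → - . D], [D → . )], [D → . -], [D → . n C id], [D → .] }  — shift, reduce
  I6: { [D → n C . id] }  — shift
  I7: { [C → n .] }  — reduce
  I8: { [D → n C id .] }  — reduce
  I9: { [C → - D .] }  — reduce

No state contains more than one complete item.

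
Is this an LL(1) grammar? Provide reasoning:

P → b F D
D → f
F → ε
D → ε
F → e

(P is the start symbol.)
Yes, the grammar is LL(1).

Relevant sets:
  FOLLOW(D) = { $ }
  FOLLOW(F) = { $, 'f' }

For D:
  PREDICT(D → f) = { 'f' }
  PREDICT(D → ε) = { $ }
For F:
  PREDICT(F → ε) = { $, 'f' }
  PREDICT(F → e) = { 'e' }
P has a single production, so nothing to check there.

All predict sets are disjoint. The grammar IS LL(1).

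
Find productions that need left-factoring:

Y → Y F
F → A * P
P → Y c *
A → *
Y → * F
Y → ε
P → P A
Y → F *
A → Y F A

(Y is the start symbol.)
No, left-factoring is not needed

Left-factoring is needed when two productions for the same non-terminal
share a common prefix on the right-hand side.

Productions for Y:
  Y → Y F
  Y → * F
  Y → ε
  Y → F *
Productions for P:
  P → Y c *
  P → P A
Productions for A:
  A → *
  A → Y F A

No common prefixes found.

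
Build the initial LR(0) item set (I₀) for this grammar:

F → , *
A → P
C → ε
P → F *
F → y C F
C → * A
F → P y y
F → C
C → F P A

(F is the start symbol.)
{ [C → . * A], [C → . F P A], [C → .], [F → . , *], [F → . C], [F → . P y y], [F → . y C F], [F' → . F], [P → . F *] }

First, augment the grammar with F' → F
I₀ = CLOSURE({ [F' → . F] }):
  [F' → . F] has the dot before F: add [F → . , *], [F → . y C F], [F → . P y y], [F → . C]
  [F → . P y y] has the dot before P: add [P → . F *]
  [F → . C] has the dot before C: add [C → .], [C → . * A], [C → . F P A]
No further items can be added.

I₀ = { [C → . * A], [C → . F P A], [C → .], [F → . , *], [F → . C], [F → . P y y], [F → . y C F], [F' → . F], [P → . F *] }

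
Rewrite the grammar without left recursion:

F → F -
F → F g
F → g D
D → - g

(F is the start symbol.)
F → g D F'
F' → - F'
F' → g F'
F' → ε
D → - g

F is directly left-recursive. The standard transformation for
  A → A α₁ | ... | A α_m | β₁ | ... | β_n
is
  A  → β₁ A' | ... | β_n A'
  A' → α₁ A' | ... | α_m A' | ε

F → g D becomes F → g D F'
F → F - becomes F' → - F'
F → F g becomes F' → g F'
Add F' → ε

Productions for other non-terminals are unchanged:
  D → - g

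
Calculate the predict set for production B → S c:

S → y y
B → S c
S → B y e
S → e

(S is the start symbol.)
{ 'e', 'y' }

PREDICT(B → S c) = (FIRST(RHS) \ {ε}) ∪ (FOLLOW(B) if ε ∈ FIRST(RHS), i.e. RHS ⇒* ε)
FIRST(S) = { 'e', 'y' }
FIRST(S c) = { 'e', 'y' }
ε ∉ FIRST(S c), so FOLLOW(B) is not added.
PREDICT(B → S c) = { 'e', 'y' }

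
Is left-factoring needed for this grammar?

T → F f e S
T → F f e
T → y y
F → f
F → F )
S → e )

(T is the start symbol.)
Yes, T has productions with common prefix 'F f e'

Left-factoring is needed when two productions for the same non-terminal
share a common prefix on the right-hand side.

Productions for T:
  T → F f e S
  T → F f e
  T → y y
Productions for F:
  F → f
  F → F )

Found common prefix 'F f e' in productions for T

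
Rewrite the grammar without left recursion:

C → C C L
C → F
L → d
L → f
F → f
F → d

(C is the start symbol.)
C → F C'
C' → C L C'
C' → ε
L → d
L → f
F → f
F → d

C is directly left-recursive. The standard transformation for
  A → A α₁ | ... | A α_m | β₁ | ... | β_n
is
  A  → β₁ A' | ... | β_n A'
  A' → α₁ A' | ... | α_m A' | ε

C → F becomes C → F C'
C → C C L becomes C' → C L C'
Add C' → ε

Productions for other non-terminals are unchanged:
  L → d
  L → f
  F → f
  F → d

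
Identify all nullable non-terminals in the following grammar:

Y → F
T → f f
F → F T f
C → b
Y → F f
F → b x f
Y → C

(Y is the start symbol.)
A non-terminal is nullable if it can derive ε (the empty string): either it has an ε-production, or it has a production whose right-hand side consists entirely of nullable non-terminals.

There are no ε-productions, so no non-terminal can derive ε.
No non-terminals are nullable.

Answer: None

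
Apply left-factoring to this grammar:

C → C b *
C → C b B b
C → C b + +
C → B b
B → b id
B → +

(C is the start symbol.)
Left-factoring transforms A → αβ₁ | αβ₂ into A → αA' and A' → β₁ | β₂
(α is the longest common prefix among the alternatives). Repeat until
no nonterminal has two alternatives with a common prefix.

Round 1: C has alternatives sharing prefix 'C b'. Introduce C': C → C b C'
  Add: C' → *
  Add: C' → B b
  Add: C' → + +

No remaining common prefixes — done.

Resulting grammar:
C → C b C'
C' → *
C' → B b
C' → + +
C → B b
B → b id
B → +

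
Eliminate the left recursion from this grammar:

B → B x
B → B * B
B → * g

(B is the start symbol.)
B → * g B'
B' → x B'
B' → * B B'
B' → ε

B is directly left-recursive. The standard transformation for
  A → A α₁ | ... | A α_m | β₁ | ... | β_n
is
  A  → β₁ A' | ... | β_n A'
  A' → α₁ A' | ... | α_m A' | ε

B → * g becomes B → * g B'
B → B x becomes B' → x B'
B → B * B becomes B' → * B B'
Add B' → ε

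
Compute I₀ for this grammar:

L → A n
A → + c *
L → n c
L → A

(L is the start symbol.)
First, augment the grammar with L' → L
I₀ = CLOSURE({ [L' → . L] }):
  [L' → . L] has the dot before L: add [L → . A n], [L → . n c], [L → . A]
  [L → . A n] has the dot before A: add [A → . + c *]
No further items can be added.

I₀ = { [A → . + c *], [L → . A n], [L → . A], [L → . n c], [L' → . L] }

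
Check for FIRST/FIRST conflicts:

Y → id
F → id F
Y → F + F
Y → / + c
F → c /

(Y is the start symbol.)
Yes. Y → id / Y → F '+' F on { 'id' }

FIRST sets of the non-terminals at (or reachable through a nullable prefix from) the front of some alternative:
  FIRST(F) = { 'c', 'id' }

Productions for Y:
  Y → id: FIRST = { 'id' }
  Y → F + F: FIRST = { 'c', 'id' }
  Y → / + c: FIRST = { '/' }
Productions for F:
  F → id F: FIRST = { 'id' }
  F → c /: FIRST = { 'c' }

Conflict for Y: Y → id and Y → F + F
  Overlap: { 'id' }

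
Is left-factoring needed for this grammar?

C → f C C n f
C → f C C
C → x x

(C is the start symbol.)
Yes, C has productions with common prefix 'f C C'

Left-factoring is needed when two productions for the same non-terminal
share a common prefix on the right-hand side.

Productions for C:
  C → f C C n f
  C → f C C
  C → x x

Found common prefix 'f C C' in productions for C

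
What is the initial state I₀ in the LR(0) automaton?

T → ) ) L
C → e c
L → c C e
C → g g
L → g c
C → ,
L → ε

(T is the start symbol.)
{ [T → . ) ) L], [T' → . T] }

First, augment the grammar with T' → T
I₀ = CLOSURE({ [T' → . T] }):
  [T' → . T] has the dot before T: add [T → . ) ) L]
No further items can be added.

I₀ = { [T → . ) ) L], [T' → . T] }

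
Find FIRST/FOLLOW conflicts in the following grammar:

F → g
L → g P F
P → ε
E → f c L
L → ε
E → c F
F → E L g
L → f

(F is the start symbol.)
Yes. L → g P F with FOLLOW(L) on { 'g' }; L → f with FOLLOW(L) on { 'f' }

A FIRST/FOLLOW conflict occurs when a non-terminal N has a nullable alternative N → β (β ⇒* ε) and another alternative N → α with FIRST(α) ∩ FOLLOW(N) ≠ ∅: on such a lookahead the parser cannot decide between expanding α and letting N vanish via β.

Nullable non-terminals: L, P.

L: nullable alternative(s) L → ε; FOLLOW(L) = { 'f', 'g' }
  L → g P F: FIRST \ {ε} = { 'g' } — overlaps FOLLOW(L) on { 'g' }: CONFLICT
  L → ε: FIRST \ {ε} = { } — this is the only nullable alternative, skip
  L → f: FIRST \ {ε} = { 'f' } — overlaps FOLLOW(L) on { 'f' }: CONFLICT
P has a nullable alternative but only one production, so nothing to check.

E, F have no nullable alternative, so no FIRST/FOLLOW check is needed there.

So the grammar has 2 FIRST/FOLLOW conflicts (marked CONFLICT above).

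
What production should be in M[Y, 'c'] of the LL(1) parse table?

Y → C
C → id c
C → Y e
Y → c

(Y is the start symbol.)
Y → C, Y → c

To find M[Y, 'c'], we find productions for Y where 'c' is in the predict set (PREDICT(N → α) = (FIRST(α) \ {ε}) ∪ (FOLLOW(N) if α ⇒* ε)).

Relevant sets:
  FIRST(C) = { 'c', 'id' }

Y → C: PREDICT = { 'c', 'id' }
  'c' is in predict set, so this production goes in M[Y, 'c']
Y → c: PREDICT = { 'c' }
  'c' is in predict set, so this production goes in M[Y, 'c']

M[Y, 'c'] = Y → C, Y → c  (a multiply-defined cell — the grammar is not LL(1))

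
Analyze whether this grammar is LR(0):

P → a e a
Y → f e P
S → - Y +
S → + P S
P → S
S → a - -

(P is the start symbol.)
Yes, the grammar is LR(0)

A grammar is LR(0) if no state in the canonical LR(0) collection has:
  - both a shift item (dot before a terminal) and a complete item (shift-reduce conflict), or
  - two or more complete items (reduce-reduce conflict; the accept item [P' → P .] counts as a complete item here).

Augment with P' → P and build the canonical LR(0) collection (I0 = CLOSURE({[P' → . P]}), then GOTO on every symbol after a dot until no new states appear). It has 18 states:
  I0: { [P → . S], [P → . a e a], [P' → . P], [S → . + P S], [S → . - Y +], [S → . a - -] }  — shift
  I1: { [P → . S], [P → . a e a], [S → + . P S], [S → . + P S], [S → . - Y +], [S → . a - -] }  — shift
  I2: { [S → - . Y +], [Y → . f e P] }  — shift
  I3: { [P' → P .] }  — accept
  I4: { [P → S .] }  — reduce
  I5: { [P → a . e a], [S → a . - -] }  — shift
  I6: { [S → a - . -] }  — shift
  I7: { [P → a e . a] }  — shift
  I8: { [P → a e a .] }  — reduce
  I9: { [S → a - - .] }  — reduce
  I10: { [S → - Y . +] }  — shift
  I11: { [Y → f . e P] }  — shift
  I12: { [P → . S], [P → . a e a], [S → . + P S], [S → . - Y +], [S → . a - -], [Y → f e . P] }  — shift
  I13: { [Y → f e P .] }  — reduce
  I14: { [S → - Y + .] }  — reduce
  I15: { [S → + P . S], [S → . + P S], [S → . - Y +], [S → . a - -] }  — shift
  I16: { [S → + P S .] }  — reduce
  I17: { [S → a . - -] }  — shift

Every state is either a pure shift/goto state or contains exactly one complete item and nothing to shift — no conflicts. The grammar is LR(0).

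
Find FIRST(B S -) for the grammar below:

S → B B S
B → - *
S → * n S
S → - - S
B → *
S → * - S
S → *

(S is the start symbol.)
{ '*', '-' }

FIRST sets of the non-terminals involved (from the grammar, by fixed-point iteration):
  FIRST(B) = { '*', '-' }

To compute FIRST(B S -), process the symbols left to right:
Symbol B is a non-terminal. Add FIRST(B) \ {ε} = { '*', '-' }
B is not nullable (ε ∉ FIRST(B)), so stop here.
FIRST(B S -) = { '*', '-' }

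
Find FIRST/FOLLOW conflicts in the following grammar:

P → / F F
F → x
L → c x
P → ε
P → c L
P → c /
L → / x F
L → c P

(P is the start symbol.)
No FIRST/FOLLOW conflicts.

A FIRST/FOLLOW conflict occurs when a non-terminal N has a nullable alternative N → β (β ⇒* ε) and another alternative N → α with FIRST(α) ∩ FOLLOW(N) ≠ ∅: on such a lookahead the parser cannot decide between expanding α and letting N vanish via β.

Nullable non-terminals: P.

P: nullable alternative(s) P → ε; FOLLOW(P) = { $ }
  P → / F F: FIRST \ {ε} = { '/' } — disjoint from FOLLOW(P)
  P → ε: FIRST \ {ε} = { } — this is the only nullable alternative, skip
  P → c L: FIRST \ {ε} = { 'c' } — disjoint from FOLLOW(P)
  P → c /: FIRST \ {ε} = { 'c' } — disjoint from FOLLOW(P)

F, L have no nullable alternative, so no FIRST/FOLLOW check is needed there.

No FIRST/FOLLOW conflicts found.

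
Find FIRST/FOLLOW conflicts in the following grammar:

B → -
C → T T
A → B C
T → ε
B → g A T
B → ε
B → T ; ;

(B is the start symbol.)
No FIRST/FOLLOW conflicts.

Nullable non-terminals: A, B, C, T.
FIRST sets used below: FIRST(T) = { ε }
A has a nullable alternative but only one production, so nothing to check.

B: nullable alternative(s) B → ε; FOLLOW(B) = { $ }
  B → -: FIRST \ {ε} = { '-' } — disjoint from FOLLOW(B)
  B → g A T: FIRST \ {ε} = { 'g' } — disjoint from FOLLOW(B)
  B → ε: FIRST \ {ε} = { } — this is the only nullable alternative, skip
  B → T ; ;: FIRST \ {ε} = { ';' } — disjoint from FOLLOW(B)
C has a nullable alternative but only one production, so nothing to check.
T has a nullable alternative but only one production, so nothing to check.

No FIRST/FOLLOW conflicts found.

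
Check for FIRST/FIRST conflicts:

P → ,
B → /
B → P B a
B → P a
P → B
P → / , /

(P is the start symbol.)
Yes. P → ',' / P → B on { ',' }; P → B / P → '/' ',' '/' on { '/' }; B → '/' / B → P B a on { '/' }; B → '/' / B → P a on { '/' }; B → P B a / B → P a on { ',', '/' }

FIRST sets of the non-terminals at (or reachable through a nullable prefix from) the front of some alternative:
  FIRST(B) = { ',', '/' }
  FIRST(P) = { ',', '/' }

Productions for P:
  P → ,: FIRST = { ',' }
  P → B: FIRST = { ',', '/' }
  P → / , /: FIRST = { '/' }
Productions for B:
  B → /: FIRST = { '/' }
  B → P B a: FIRST = { ',', '/' }
  B → P a: FIRST = { ',', '/' }

Conflict for P: P → , and P → B
  Overlap: { ',' }
Conflict for P: P → B and P → / , /
  Overlap: { '/' }
Conflict for B: B → / and B → P B a
  Overlap: { '/' }
Conflict for B: B → / and B → P a
  Overlap: { '/' }
Conflict for B: B → P B a and B → P a
  Overlap: { ',', '/' }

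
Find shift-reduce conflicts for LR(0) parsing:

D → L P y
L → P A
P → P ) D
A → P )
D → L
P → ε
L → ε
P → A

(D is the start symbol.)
A shift-reduce conflict occurs when an LR(0) state has both:
  - a complete (reduce) item [A → α .] (dot at the end), and
  - a shift item [B → β . c γ] (dot before a terminal).

Augment with D' → D and build the canonical LR(0) collection (I0 = CLOSURE({[D' → . D]}), then GOTO on every symbol after a dot until no new states appear). It has 11 states:
  I0: { [A → . P )], [D → . L P y], [D → . L], [D' → . D], [L → . P A], [L → .], [P → . A], [P → . P ) D], [P → .] }  — 2 reduces
  I1: { [P → A .] }  — reduce
  I2: { [D' → D .] }  — accept
  I3: { [A → . P )], [D → L . P y], [D → L .], [P → . A], [P → . P ) D], [P → .] }  — 2 reduces
  I4: { [A → . P )], [A → P . )], [L → P . A], [P → . A], [P → . P ) D], [P → .], [P → P . ) D] }  — shift, reduce
  I5: { [A → . P )], [A → P ) .], [D → . L P y], [D → . L], [L → . P A], [L → .], [P → . A], [P → . P ) D], [P → .], [P → P ) . D] }  — 3 reduces
  I6: { [L → P A .], [P → A .] }  — 2 reduces
  I7: { [A → P . )], [P → P . ) D] }  — shift
  I8: { [P → P ) D .] }  — reduce
  I9: { [A → P . )], [D → L P . y], [P → P . ) D] }  — shift
  I10: { [D → L P y .] }  — reduce

I4 contains reduce item [P → .] and shift items [A → P . )], [P → P . ) D] — shift-reduce conflict.

Answer: Yes — I4: [P → .] vs [A → P . )]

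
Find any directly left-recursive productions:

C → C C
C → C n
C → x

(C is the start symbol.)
Direct left recursion occurs when N → N α for some non-terminal N (the right-hand side begins with the left-hand side itself).

C → C C: LEFT RECURSIVE (starts with C)
C → C n: LEFT RECURSIVE (starts with C)
C → x: starts with x

The grammar has direct left recursion on: C.

Answer: Yes, C is left-recursive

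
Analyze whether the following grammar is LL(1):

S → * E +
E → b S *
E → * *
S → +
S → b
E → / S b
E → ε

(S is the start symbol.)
A grammar is LL(1) if for each non-terminal N with multiple productions, the predict sets of those productions are pairwise disjoint, where PREDICT(N → α) = (FIRST(α) \ {ε}) ∪ (FOLLOW(N) if α ⇒* ε).

Relevant sets:
  FOLLOW(E) = { '+' }

For S:
  PREDICT(S → '*' E '+') = { '*' }
  PREDICT(S → '+') = { '+' }
  PREDICT(S → b) = { 'b' }
For E:
  PREDICT(E → b S '*') = { 'b' }
  PREDICT(E → '*' '*') = { '*' }
  PREDICT(E → '/' S b) = { '/' }
  PREDICT(E → ε) = { '+' }

All predict sets are disjoint. The grammar IS LL(1).

Answer: Yes, the grammar is LL(1).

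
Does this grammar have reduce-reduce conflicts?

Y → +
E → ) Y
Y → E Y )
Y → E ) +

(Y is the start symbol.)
Yes — I8: [Y → + .] vs [Y → E ) + .]

A reduce-reduce conflict occurs when an LR(0) state has two complete items [A → α .] and [B → β .] — both call for a reduction, and with no lookahead the parser cannot choose between them.

Augment with Y' → Y and build the canonical LR(0) collection (I0 = CLOSURE({[Y' → . Y]}), then GOTO on every symbol after a dot until no new states appear). It has 10 states:
  I0: { [E → . ) Y], [Y → . +], [Y → . E ) +], [Y → . E Y )], [Y' → . Y] }  — shift
  I1: { [E → ) . Y], [E → . ) Y], [Y → . +], [Y → . E ) +], [Y → . E Y )] }  — shift
  I2: { [Y → + .] }  — reduce
  I3: { [E → . ) Y], [Y → . +], [Y → . E ) +], [Y → . E Y )], [Y → E . ) +], [Y → E . Y )] }  — shift
  I4: { [Y' → Y .] }  — accept
  I5: { [E → ) . Y], [E → . ) Y], [Y → . +], [Y → . E ) +], [Y → . E Y )], [Y → E ) . +] }  — shift
  I6: { [Y → E Y . )] }  — shift
  I7: { [Y → E Y ) .] }  — reduce
  I8: { [Y → + .], [Y → E ) + .] }  — 2 reduces
  I9: { [E → ) Y .] }  — reduce

I8 contains complete items [Y → + .], [Y → E ) + .] — reduce-reduce conflict.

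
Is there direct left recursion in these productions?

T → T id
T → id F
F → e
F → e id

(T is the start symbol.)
Direct left recursion occurs when N → N α for some non-terminal N (the right-hand side begins with the left-hand side itself).

T → T id: LEFT RECURSIVE (starts with T)
T → id F: starts with id
F → e: starts with e
F → e id: starts with e

The grammar has direct left recursion on: T.

Answer: Yes, T is left-recursive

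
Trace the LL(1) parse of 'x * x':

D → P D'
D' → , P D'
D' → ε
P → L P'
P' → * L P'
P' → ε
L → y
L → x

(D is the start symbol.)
Stack is shown with the top on the left.

Stack        Input    Action
----------------------------
D $          x * x $  output D → P D'
P D' $       x * x $  output P → L P'
L P' D' $    x * x $  output L → x
x P' D' $    x * x $  match 'x'
P' D' $      * x $    output P' → * L P'
* L P' D' $  * x $    match '*'
L P' D' $    x $      output L → x
x P' D' $    x $      match 'x'
P' D' $      $        output P' → ε
D' $         $        output D' → ε
$            $        accept

The string is accepted.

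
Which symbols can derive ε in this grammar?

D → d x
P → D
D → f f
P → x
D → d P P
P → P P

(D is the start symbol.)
A non-terminal is nullable if it can derive ε (the empty string): either it has an ε-production, or it has a production whose right-hand side consists entirely of nullable non-terminals.

There are no ε-productions, so no non-terminal can derive ε.
No non-terminals are nullable.

Answer: None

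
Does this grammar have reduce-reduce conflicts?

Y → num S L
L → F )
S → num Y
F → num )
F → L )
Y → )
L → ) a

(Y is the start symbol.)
No reduce-reduce conflicts

A reduce-reduce conflict occurs when an LR(0) state has two complete items [A → α .] and [B → β .] — both call for a reduction, and with no lookahead the parser cannot choose between them.

Augment with Y' → Y and build the canonical LR(0) collection (I0 = CLOSURE({[Y' → . Y]}), then GOTO on every symbol after a dot until no new states appear). It has 15 states:
  I0: { [Y → . )], [Y → . num S L], [Y' → . Y] }  — shift
  I1: { [Y → ) .] }  — reduce
  I2: { [Y' → Y .] }  — accept
  I3: { [S → . num Y], [Y → num . S L] }  — shift
  I4: { [F → . L )], [F → . num )], [L → . ) a], [L → . F )], [Y → num S . L] }  — shift
  I5: { [S → num . Y], [Y → . )], [Y → . num S L] }  — shift
  I6: { [S → num Y .] }  — reduce
  I7: { [L → ) . a] }  — shift
  I8: { [L → F . )] }  — shift
  I9: { [F → L . )], [Y → num S L .] }  — shift, reduce
  I10: { [F → num . )] }  — shift
  I11: { [F → num ) .] }  — reduce
  I12: { [F → L ) .] }  — reduce
  I13: { [L → F ) .] }  — reduce
  I14: { [L → ) a .] }  — reduce

No state contains more than one complete item.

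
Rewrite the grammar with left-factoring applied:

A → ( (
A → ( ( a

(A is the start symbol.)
A → ( ( A'
A' → ε
A' → a

Left-factoring transforms A → αβ₁ | αβ₂ into A → αA' and A' → β₁ | β₂
(α is the longest common prefix among the alternatives). Repeat until
no nonterminal has two alternatives with a common prefix.

Round 1: A has alternatives sharing prefix '( ('. Introduce A': A → ( ( A'
  Add: A' → ε
  Add: A' → a

No remaining common prefixes — done.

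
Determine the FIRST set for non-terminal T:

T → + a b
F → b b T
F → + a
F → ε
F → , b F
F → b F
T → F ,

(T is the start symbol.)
{ '+', ',', 'b' }

FIRST sets of the other non-terminals involved (by the same procedure, iterated to a fixed point):
  FIRST(F) = { '+', ',', 'b', ε }

From T → + a b:
  - '+' is a terminal: add '+' and stop
From T → F ,:
  - F is a non-terminal: add FIRST(F) \ {ε} = { '+', ',', 'b' }
    F is nullable, so continue to the next symbol
  - ',' is a terminal: add ',' and stop

Collecting: FIRST(T) = { '+', ',', 'b' }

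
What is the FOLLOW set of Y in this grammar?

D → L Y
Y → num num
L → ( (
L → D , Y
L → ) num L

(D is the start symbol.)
To compute FOLLOW(Y), find every occurrence of Y on a right-hand side N → α Y β: add FIRST(β) \ {ε}, and if β is empty or nullable also add FOLLOW(N). Iterate to a fixed point.

In D → L Y: Y is at the end, add FOLLOW(D)
In L → D , Y: Y is at the end, add FOLLOW(L)

The FOLLOW sets referred to above (computed the same way, to a fixed point):
  FOLLOW(D) = { $, ',' }
  FOLLOW(L) = { 'num' }

Taking the union: FOLLOW(Y) = { $, ',', 'num' }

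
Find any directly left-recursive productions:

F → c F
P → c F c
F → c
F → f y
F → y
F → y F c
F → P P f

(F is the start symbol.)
F → c F: starts with c
P → c F c: starts with c
F → c: starts with c
F → f y: starts with f
F → y: starts with y
F → y F c: starts with y
F → P P f: starts with P

No direct left recursion found.

Answer: No direct left recursion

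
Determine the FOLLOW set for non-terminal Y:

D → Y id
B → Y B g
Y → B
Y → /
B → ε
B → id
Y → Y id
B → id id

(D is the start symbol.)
{ '/', 'g', 'id' }

To compute FOLLOW(Y), find every occurrence of Y on a right-hand side N → α Y β: add FIRST(β) \ {ε}, and if β is empty or nullable also add FOLLOW(N). Iterate to a fixed point.

In D → Y id: Y is followed by id, add FIRST(id) \ {ε} = { 'id' }
In B → Y B g: Y is followed by B g, add FIRST(B g) \ {ε} = { '/', 'g', 'id' }
In Y → Y id: Y is followed by id, add FIRST(id) \ {ε} = { 'id' }

Taking the union: FOLLOW(Y) = { '/', 'g', 'id' }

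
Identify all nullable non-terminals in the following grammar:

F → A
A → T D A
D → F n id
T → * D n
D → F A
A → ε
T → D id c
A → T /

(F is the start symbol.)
{ 'A', 'D', 'F' }

A non-terminal is nullable if it can derive ε (the empty string): either it has an ε-production, or it has a production whose right-hand side consists entirely of nullable non-terminals.

ε-productions: A → ε
So A is immediately nullable.
F → A: every symbol on the right is nullable, so F is nullable too.
D → F A: every symbol on the right is nullable, so D is nullable too.
No further non-terminal can be added: every production for the remaining non-terminals contains a terminal or a non-nullable non-terminal.
Nullable = { 'A', 'D', 'F' }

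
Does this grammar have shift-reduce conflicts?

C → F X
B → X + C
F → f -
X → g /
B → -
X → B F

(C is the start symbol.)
Yes — I7: [C → F X .] vs [B → X . + C]

A shift-reduce conflict occurs when an LR(0) state has both:
  - a complete (reduce) item [A → α .] (dot at the end), and
  - a shift item [B → β . c γ] (dot before a terminal).

Augment with C' → C and build the canonical LR(0) collection (I0 = CLOSURE({[C' → . C]}), then GOTO on every symbol after a dot until no new states appear). It has 13 states:
  I0: { [C → . F X], [C' → . C], [F → . f -] }  — shift
  I1: { [C' → C .] }  — accept
  I2: { [B → . -], [B → . X + C], [C → F . X], [X → . B F], [X → . g /] }  — shift
  I3: { [F → f . -] }  — shift
  I4: { [F → f - .] }  — reduce
  I5: { [B → - .] }  — reduce
  I6: { [F → . f -], [X → B . F] }  — shift
  I7: { [B → X . + C], [C → F X .] }  — shift, reduce
  I8: { [X → g . /] }  — shift
  I9: { [X → g / .] }  — reduce
  I10: { [B → X + . C], [C → . F X], [F → . f -] }  — shift
  I11: { [B → X + C .] }  — reduce
  I12: { [X → B F .] }  — reduce

I7 contains reduce item [C → F X .] and shift item [B → X . + C] — shift-reduce conflict.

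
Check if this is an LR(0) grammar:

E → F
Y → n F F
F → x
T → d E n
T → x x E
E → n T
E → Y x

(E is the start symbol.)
Augment with E' → E and build the canonical LR(0) collection (I0 = CLOSURE({[E' → . E]}), then GOTO on every symbol after a dot until no new states appear). It has 16 states:
  I0: { [E → . F], [E → . Y x], [E → . n T], [E' → . E], [F → . x], [Y → . n F F] }  — shift
  I1: { [E' → E .] }  — accept
  I2: { [E → F .] }  — reduce
  I3: { [E → Y . x] }  — shift
  I4: { [E → n . T], [F → . x], [T → . d E n], [T → . x x E], [Y → n . F F] }  — shift
  I5: { [F → x .] }  — reduce
  I6: { [F → . x], [Y → n F . F] }  — shift
  I7: { [E → n T .] }  — reduce
  I8: { [E → . F], [E → . Y x], [E → . n T], [F → . x], [T → d . E n], [Y → . n F F] }  — shift
  I9: { [F → x .], [T → x . x E] }  — shift, reduce
  I10: { [E → . F], [E → . Y x], [E → . n T], [F → . x], [T → x x . E], [Y → . n F F] }  — shift
  I11: { [T → x x E .] }  — reduce
  I12: { [T → d E . n] }  — shift
  I13: { [T → d E n .] }  — reduce
  I14: { [Y → n F F .] }  — reduce
  I15: { [E → Y x .] }  — reduce

Conflict in state I9:
  Shift-reduce conflict between [F → x .] and [T → x . x E]
So the grammar is NOT LR(0).

Answer: No. Shift-reduce conflict between [F → x .] and [T → x . x E]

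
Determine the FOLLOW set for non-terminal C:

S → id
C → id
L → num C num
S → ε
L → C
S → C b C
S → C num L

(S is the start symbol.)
In L → num C num: C is followed by num, add FIRST(num) \ {ε} = { 'num' }
In L → C: C is at the end, add FOLLOW(L)
In S → C b C: C is followed by b C, add FIRST(b C) \ {ε} = { 'b' }
In S → C b C: C is at the end, add FOLLOW(S)
In S → C num L: C is followed by num L, add FIRST(num L) \ {ε} = { 'num' }

The FOLLOW sets referred to above (computed the same way, to a fixed point):
  FOLLOW(L) = { $ }
  FOLLOW(S) = { $ }

Taking the union: FOLLOW(C) = { $, 'b', 'num' }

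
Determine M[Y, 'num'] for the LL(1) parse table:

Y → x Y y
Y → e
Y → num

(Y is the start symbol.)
To find M[Y, 'num'], we find productions for Y where 'num' is in the predict set (PREDICT(N → α) = (FIRST(α) \ {ε}) ∪ (FOLLOW(N) if α ⇒* ε)).

Y → x Y y: PREDICT = { 'x' }
Y → e: PREDICT = { 'e' }
Y → num: PREDICT = { 'num' }
  'num' is in predict set, so this production goes in M[Y, 'num']

M[Y, 'num'] = Y → num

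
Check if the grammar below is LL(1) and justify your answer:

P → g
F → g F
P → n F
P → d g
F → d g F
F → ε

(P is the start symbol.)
A grammar is LL(1) if for each non-terminal N with multiple productions, the predict sets of those productions are pairwise disjoint, where PREDICT(N → α) = (FIRST(α) \ {ε}) ∪ (FOLLOW(N) if α ⇒* ε).

Relevant sets:
  FOLLOW(F) = { $ }

For P:
  PREDICT(P → g) = { 'g' }
  PREDICT(P → n F) = { 'n' }
  PREDICT(P → d g) = { 'd' }
For F:
  PREDICT(F → g F) = { 'g' }
  PREDICT(F → d g F) = { 'd' }
  PREDICT(F → ε) = { $ }

All predict sets are disjoint. The grammar IS LL(1).

Answer: Yes, the grammar is LL(1).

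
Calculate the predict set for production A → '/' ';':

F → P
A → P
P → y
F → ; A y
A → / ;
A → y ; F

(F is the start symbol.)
{ '/' }

PREDICT(A → '/' ';') = (FIRST(RHS) \ {ε}) ∪ (FOLLOW(A) if ε ∈ FIRST(RHS), i.e. RHS ⇒* ε)
FIRST('/' ';') = { '/' }
ε ∉ FIRST('/' ';'), so FOLLOW(A) is not added.
PREDICT(A → '/' ';') = { '/' }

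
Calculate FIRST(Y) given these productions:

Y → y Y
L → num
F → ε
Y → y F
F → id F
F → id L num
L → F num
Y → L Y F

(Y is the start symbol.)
To compute FIRST(Y), examine every production with Y on the left-hand side, reading each right-hand side left to right until a non-nullable symbol is reached.

FIRST sets of the other non-terminals involved (by the same procedure, iterated to a fixed point):
  FIRST(L) = { 'id', 'num' }

From Y → y Y:
  - y is a terminal: add 'y' and stop
From Y → y F:
  - y is a terminal: add 'y' and stop
From Y → L Y F:
  - L is a non-terminal: add FIRST(L) \ {ε} = { 'id', 'num' }
    L is not nullable, so stop

Collecting: FIRST(Y) = { 'id', 'num', 'y' }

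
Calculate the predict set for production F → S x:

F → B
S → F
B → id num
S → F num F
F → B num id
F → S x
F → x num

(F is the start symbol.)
PREDICT(F → S x) = (FIRST(RHS) \ {ε}) ∪ (FOLLOW(F) if ε ∈ FIRST(RHS), i.e. RHS ⇒* ε)
FIRST(S) = { 'id', 'x' }
FIRST(S x) = { 'id', 'x' }
ε ∉ FIRST(S x), so FOLLOW(F) is not added.
PREDICT(F → S x) = { 'id', 'x' }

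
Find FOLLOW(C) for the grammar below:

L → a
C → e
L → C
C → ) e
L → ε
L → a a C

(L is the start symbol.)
To compute FOLLOW(C), find every occurrence of C on a right-hand side N → α C β: add FIRST(β) \ {ε}, and if β is empty or nullable also add FOLLOW(N). Iterate to a fixed point.

In L → C: C is at the end, add FOLLOW(L)
In L → a a C: C is at the end, add FOLLOW(L)

The FOLLOW sets referred to above (computed the same way, to a fixed point):
  FOLLOW(L) = { $ }

Taking the union: FOLLOW(C) = { $ }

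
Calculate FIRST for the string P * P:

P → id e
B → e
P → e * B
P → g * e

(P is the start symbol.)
FIRST sets of the non-terminals involved (from the grammar, by fixed-point iteration):
  FIRST(P) = { 'e', 'g', 'id' }

To compute FIRST(P * P), process the symbols left to right:
Symbol P is a non-terminal. Add FIRST(P) \ {ε} = { 'e', 'g', 'id' }
P is not nullable (ε ∉ FIRST(P)), so stop here.
FIRST(P * P) = { 'e', 'g', 'id' }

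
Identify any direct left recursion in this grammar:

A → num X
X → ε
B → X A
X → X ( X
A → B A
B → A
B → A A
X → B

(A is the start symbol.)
Yes, X is left-recursive

Direct left recursion occurs when N → N α for some non-terminal N (the right-hand side begins with the left-hand side itself).

A → num X: starts with num
X → ε: starts with ε
B → X A: starts with X
X → X ( X: LEFT RECURSIVE (starts with X)
A → B A: starts with B
B → A: starts with A
B → A A: starts with A
X → B: starts with B

The grammar has direct left recursion on: X.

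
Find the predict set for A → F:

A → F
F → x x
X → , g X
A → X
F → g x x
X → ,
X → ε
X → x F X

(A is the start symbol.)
PREDICT(A → F) = (FIRST(RHS) \ {ε}) ∪ (FOLLOW(A) if ε ∈ FIRST(RHS), i.e. RHS ⇒* ε)
FIRST(F) = { 'g', 'x' }
FIRST(F) = { 'g', 'x' }
ε ∉ FIRST(F), so FOLLOW(A) is not added.
PREDICT(A → F) = { 'g', 'x' }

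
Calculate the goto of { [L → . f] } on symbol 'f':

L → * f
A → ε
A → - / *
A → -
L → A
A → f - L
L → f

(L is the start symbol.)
{ [L → f .] }

GOTO(I, 'f') = CLOSURE({ [A → αX.β] : [A → α.Xβ] ∈ I, X = 'f' })

Items with dot before 'f', with the dot advanced:
  [L → . f] → [L → f .]
Closure adds nothing (no advanced item has the dot before a non-terminal).

GOTO = { [L → f .] }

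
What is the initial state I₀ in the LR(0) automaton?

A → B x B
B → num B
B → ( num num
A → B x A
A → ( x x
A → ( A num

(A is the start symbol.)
{ [A → . ( A num], [A → . ( x x], [A → . B x A], [A → . B x B], [A' → . A], [B → . ( num num], [B → . num B] }

First, augment the grammar with A' → A
I₀ = CLOSURE({ [A' → . A] }):
  [A' → . A] has the dot before A: add [A → . B x B], [A → . B x A], [A → . ( x x], [A → . ( A num]
  [A → . B x B] has the dot before B: add [B → . num B], [B → . ( num num]
No further items can be added.

I₀ = { [A → . ( A num], [A → . ( x x], [A → . B x A], [A → . B x B], [A' → . A], [B → . ( num num], [B → . num B] }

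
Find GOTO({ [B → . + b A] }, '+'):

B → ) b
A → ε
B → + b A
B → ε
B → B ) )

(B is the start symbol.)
{ [B → + . b A] }

GOTO(I, '+') = CLOSURE({ [A → αX.β] : [A → α.Xβ] ∈ I, X = '+' })

Items with dot before '+', with the dot advanced:
  [B → . + b A] → [B → + . b A]
Closure adds nothing (no advanced item has the dot before a non-terminal).

GOTO = { [B → + . b A] }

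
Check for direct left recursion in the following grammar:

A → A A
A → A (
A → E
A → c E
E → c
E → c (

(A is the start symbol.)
A → A A: LEFT RECURSIVE (starts with A)
A → A (: LEFT RECURSIVE (starts with A)
A → E: starts with E
A → c E: starts with c
E → c: starts with c
E → c (: starts with c

The grammar has direct left recursion on: A.

Answer: Yes, A is left-recursive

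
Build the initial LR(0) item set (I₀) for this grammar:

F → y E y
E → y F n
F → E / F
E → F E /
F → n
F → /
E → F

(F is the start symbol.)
First, augment the grammar with F' → F
I₀ = CLOSURE({ [F' → . F] }):
  [F' → . F] has the dot before F: add [F → . y E y], [F → . E / F], [F → . n], [F → . /]
  [F → . E / F] has the dot before E: add [E → . y F n], [E → . F E /], [E → . F]
No further items can be added.

I₀ = { [E → . F E /], [E → . F], [E → . y F n], [F → . /], [F → . E / F], [F → . n], [F → . y E y], [F' → . F] }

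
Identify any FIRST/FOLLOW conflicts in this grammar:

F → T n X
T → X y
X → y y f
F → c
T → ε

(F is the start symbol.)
No FIRST/FOLLOW conflicts.

Nullable non-terminals: T.
FIRST sets used below: FIRST(X) = { 'y' }

T: nullable alternative(s) T → ε; FOLLOW(T) = { 'n' }
  T → X y: FIRST \ {ε} = { 'y' } — disjoint from FOLLOW(T)
  T → ε: FIRST \ {ε} = { } — this is the only nullable alternative, skip

F, X have no nullable alternative, so no FIRST/FOLLOW check is needed there.

No FIRST/FOLLOW conflicts found.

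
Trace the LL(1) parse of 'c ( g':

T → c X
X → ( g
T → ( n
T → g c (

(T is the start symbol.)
Stack is shown with the top on the left.

Stack  Input    Action
----------------------
T $    c ( g $  output T → c X
c X $  c ( g $  match 'c'
X $    ( g $    output X → ( g
( g $  ( g $    match '('
g $    g $      match 'g'
$      $        accept

The string is accepted.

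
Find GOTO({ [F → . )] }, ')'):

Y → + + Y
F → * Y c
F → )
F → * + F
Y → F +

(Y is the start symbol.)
GOTO(I, ')') = CLOSURE({ [A → αX.β] : [A → α.Xβ] ∈ I, X = ')' })

Items with dot before ')', with the dot advanced:
  [F → . )] → [F → ) .]
Closure adds nothing (no advanced item has the dot before a non-terminal).

GOTO = { [F → ) .] }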